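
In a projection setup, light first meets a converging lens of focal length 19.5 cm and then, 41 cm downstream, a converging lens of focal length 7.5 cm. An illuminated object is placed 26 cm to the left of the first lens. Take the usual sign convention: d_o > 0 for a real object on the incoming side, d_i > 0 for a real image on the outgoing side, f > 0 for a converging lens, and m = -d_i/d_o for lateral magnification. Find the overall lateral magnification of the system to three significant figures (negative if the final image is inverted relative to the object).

Lens 1: 1/d_i1 = 1/f_1 - 1/d_o1 = 1/19.5 - 1/26 = 0.01282 cm^-1, so d_i1 = 78.000 cm.
m_1 = -(78.000)/26 = -3.0000.
Since 78.000 cm > 41 cm, the first image lies past the second lens and serves as a virtual object: d_o2 = L - d_i1 = -37.000 cm.
Lens 2: 1/d_i2 = 1/f_2 - 1/d_o2 = 1/7.5 - 1/(-37.000) = 0.16036 cm^-1, so d_i2 = 6.236 cm.
m_2 = -(6.236)/(-37.000) = 0.1685.
Overall magnification: m = m_1 m_2 = -0.5056.

-0.506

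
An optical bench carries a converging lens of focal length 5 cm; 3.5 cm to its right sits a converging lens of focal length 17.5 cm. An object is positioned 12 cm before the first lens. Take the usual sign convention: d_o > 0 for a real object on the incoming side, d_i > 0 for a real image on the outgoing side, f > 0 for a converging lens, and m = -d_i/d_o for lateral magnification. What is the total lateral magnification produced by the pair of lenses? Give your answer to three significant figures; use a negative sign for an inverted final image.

-0.554

First lens: d_i1 = 1/(1/5 - 1/12) = 8.571 cm.
m_1 = -(8.571)/12 = -0.7143.
This image would form 8.571 cm past lens 1, i.e. 5.071 cm beyond lens 2, so it is a virtual object for lens 2: d_o2 = 3.5 - 8.571 = -5.071 cm.
Second lens: d_i2 = 1/(1/17.5 - 1/(-5.071)) = 3.932 cm.
m_2 = -(3.932)/(-5.071) = 0.7753.
Total m = m_1 x m_2 = (-0.7143)(0.7753) = -0.5538.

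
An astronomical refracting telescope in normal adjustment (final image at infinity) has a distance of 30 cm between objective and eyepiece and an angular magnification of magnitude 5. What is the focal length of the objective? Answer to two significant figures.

In normal adjustment the tube length equals f_obj + f_eye and |M| = f_obj/f_eye.
So f_obj = 5 f_eye and 5 f_eye + f_eye = 30 cm, giving f_eye = 30/6 = 5.000 cm and f_obj = 25.000 cm.

25 cm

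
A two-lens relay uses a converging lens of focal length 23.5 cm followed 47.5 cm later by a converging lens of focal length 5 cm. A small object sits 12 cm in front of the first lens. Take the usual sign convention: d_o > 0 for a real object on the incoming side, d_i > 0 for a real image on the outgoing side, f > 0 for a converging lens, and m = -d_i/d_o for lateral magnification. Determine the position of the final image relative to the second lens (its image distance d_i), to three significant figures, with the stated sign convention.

5.37 cm

Applying the thin-lens equation to the first lens, 1/23.5 = 1/12 + 1/d_i1, which gives d_i1 = -24.522 cm.
The intermediate image is virtual, 24.522 cm to the left of lens 1, so d_o2 = L - d_i1 = 47.5 - (-24.522) = 72.022 cm.
Applying the thin-lens equation again with f_2 = 5 cm and d_o2 = 72.022 cm gives d_i2 = 5.373 cm.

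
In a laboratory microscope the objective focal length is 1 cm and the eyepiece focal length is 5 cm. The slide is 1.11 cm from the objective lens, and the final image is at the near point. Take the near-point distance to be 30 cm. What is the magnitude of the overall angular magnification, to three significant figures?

Objective: 1/d_i = 1/f_obj - 1/d_o = 1/1 - 1/1.11 = 0.09910 cm^-1, so d_i = 10.091 cm.
m_obj = -d_i/d_o = -10.091/1.11 = -9.091.
Eyepiece angular magnification (image at near point): M_eye = 1 + D/f_e = 1 + 30/5 = 7.000.
Overall M = m_obj x M_eye = (-9.091)(7.000) = -63.64.
|M| = 63.64.

63.6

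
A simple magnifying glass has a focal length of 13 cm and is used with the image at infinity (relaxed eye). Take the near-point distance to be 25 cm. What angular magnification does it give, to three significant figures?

M = D/f = 25/13 = 1.923.

1.92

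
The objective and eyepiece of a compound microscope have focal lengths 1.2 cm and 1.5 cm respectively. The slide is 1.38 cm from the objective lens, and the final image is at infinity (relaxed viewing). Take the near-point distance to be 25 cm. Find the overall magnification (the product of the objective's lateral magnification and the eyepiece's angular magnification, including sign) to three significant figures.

-111

Objective: 1/d_i = 1/f_obj - 1/d_o = 1/1.2 - 1/1.38 = 0.10870 cm^-1, so d_i = 9.200 cm.
m_obj = -d_i/d_o = -9.200/1.38 = -6.667.
Eyepiece angular magnification (image at infinity): M_eye = D/f_e = 25/1.5 = 16.667.
Overall M = m_obj x M_eye = (-6.667)(16.667) = -111.11.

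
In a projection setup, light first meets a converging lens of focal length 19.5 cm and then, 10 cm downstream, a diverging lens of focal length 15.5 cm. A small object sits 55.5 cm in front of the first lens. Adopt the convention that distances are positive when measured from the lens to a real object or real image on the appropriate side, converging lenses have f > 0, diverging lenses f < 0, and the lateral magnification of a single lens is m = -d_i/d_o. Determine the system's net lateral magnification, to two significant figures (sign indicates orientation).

Applying the thin-lens equation to the first lens, 1/19.5 = 1/55.5 + 1/d_i1, which gives d_i1 = 30.062 cm.
Its lateral magnification is m_1 = -d_i1/d_o1 = -(30.062)/55.5 = -0.5417.
Since 30.062 cm > 10 cm, the first image lies past the second lens and serves as a virtual object: d_o2 = L - d_i1 = -20.062 cm.
Applying the thin-lens equation again with f_2 = -15.5 cm and d_o2 = -20.062 cm gives d_i2 = -68.158 cm.
m_2 = -(-68.158)/(-20.062) = -3.3973.
The system's lateral magnification is m_1 m_2 = (-0.5417)(-3.3973) = 1.8402.

1.8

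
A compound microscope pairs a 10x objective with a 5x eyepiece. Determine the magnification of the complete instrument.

The overall magnification of a compound microscope is the product of the objective and eyepiece magnifications:
M = M_obj x M_eye = 10 x 5 = 50.

50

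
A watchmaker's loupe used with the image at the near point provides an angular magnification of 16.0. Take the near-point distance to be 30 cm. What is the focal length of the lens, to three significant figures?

2.00 cm

For the image at the near point, M = 1 + D/f.
f = D/(M - 1) = 30/(16.0 - 1) = 2.000 cm.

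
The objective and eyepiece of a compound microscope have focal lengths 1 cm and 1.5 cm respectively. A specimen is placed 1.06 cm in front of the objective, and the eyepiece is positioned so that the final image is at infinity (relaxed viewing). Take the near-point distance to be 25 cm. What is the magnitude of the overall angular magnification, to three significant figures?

278

Objective: 1/d_i = 1/f_obj - 1/d_o = 1/1 - 1/1.06 = 0.05660 cm^-1, so d_i = 17.667 cm.
m_obj = -d_i/d_o = -17.667/1.06 = -16.667.
Eyepiece angular magnification (image at infinity): M_eye = D/f_e = 25/1.5 = 16.667.
Overall M = m_obj x M_eye = (-16.667)(16.667) = -277.78.
|M| = 277.78.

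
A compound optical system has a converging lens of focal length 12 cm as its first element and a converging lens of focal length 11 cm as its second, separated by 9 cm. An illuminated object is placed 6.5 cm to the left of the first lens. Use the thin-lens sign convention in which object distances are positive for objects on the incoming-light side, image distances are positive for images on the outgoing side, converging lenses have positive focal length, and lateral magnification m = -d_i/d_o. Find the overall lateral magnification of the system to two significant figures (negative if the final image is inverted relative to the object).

-2.0

Lens 1: 1/d_i1 = 1/f_1 - 1/d_o1 = 1/12 - 1/6.5 = -0.07051 cm^-1, so d_i1 = -14.182 cm.
m_1 = -(-14.182)/6.5 = 2.1818.
With d_i1 < 0 the first image is virtual and lies on the object side; the object distance for lens 2 is d_o2 = 9 - (-14.182) = 23.182 cm.
Lens 2: 1/d_i2 = 1/f_2 - 1/d_o2 = 1/11 - 1/(23.182) = 0.04777 cm^-1, so d_i2 = 20.933 cm.
m_2 = -(20.933)/(23.182) = -0.9030.
The system's lateral magnification is m_1 m_2 = (2.1818)(-0.9030) = -1.9701.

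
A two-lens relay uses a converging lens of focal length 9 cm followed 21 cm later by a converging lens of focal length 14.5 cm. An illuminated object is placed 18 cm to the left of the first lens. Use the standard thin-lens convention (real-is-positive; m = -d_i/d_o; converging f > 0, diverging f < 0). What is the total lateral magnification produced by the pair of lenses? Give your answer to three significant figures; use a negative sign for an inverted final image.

Applying the thin-lens equation to the first lens, 1/9 = 1/18 + 1/d_i1, which gives d_i1 = 18.000 cm.
Its lateral magnification is m_1 = -d_i1/d_o1 = -(18.000)/18 = -1.0000.
Object distance for lens 2: d_o2 = 21 - 18.000 = 3.000 cm.
Applying the thin-lens equation again with f_2 = 14.5 cm and d_o2 = 3.000 cm gives d_i2 = -3.783 cm.
m_2 = -(-3.783)/(3.000) = 1.2609.
The system's lateral magnification is m_1 m_2 = (-1.0000)(1.2609) = -1.2609.

-1.26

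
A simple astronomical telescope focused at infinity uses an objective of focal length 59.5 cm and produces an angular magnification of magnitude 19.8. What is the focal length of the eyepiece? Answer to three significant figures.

3.01 cm

|M| = f_obj/f_eye, so f_eye = f_obj/|M| = 59.5/19.8 = 3.005 cm.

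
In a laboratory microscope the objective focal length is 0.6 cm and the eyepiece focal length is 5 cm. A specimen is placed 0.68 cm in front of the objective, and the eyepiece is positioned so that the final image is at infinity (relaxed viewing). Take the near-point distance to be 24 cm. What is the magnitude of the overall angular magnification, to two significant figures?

36

Objective: 1/d_i = 1/f_obj - 1/d_o = 1/0.6 - 1/0.68 = 0.19608 cm^-1, so d_i = 5.100 cm.
m_obj = -d_i/d_o = -5.100/0.68 = -7.500.
Eyepiece angular magnification (image at infinity): M_eye = D/f_e = 24/5 = 4.800.
Overall M = m_obj x M_eye = (-7.500)(4.800) = -36.00.
|M| = 36.00.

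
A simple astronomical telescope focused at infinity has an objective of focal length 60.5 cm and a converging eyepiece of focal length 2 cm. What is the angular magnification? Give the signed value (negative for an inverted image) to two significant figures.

-30

M = -f_obj/f_eye = -60.5/(2) = -30.250.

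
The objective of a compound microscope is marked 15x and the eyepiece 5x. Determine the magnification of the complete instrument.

The overall magnification of a compound microscope is the product of the objective and eyepiece magnifications:
M = M_obj x M_eye = 15 x 5 = 75.

75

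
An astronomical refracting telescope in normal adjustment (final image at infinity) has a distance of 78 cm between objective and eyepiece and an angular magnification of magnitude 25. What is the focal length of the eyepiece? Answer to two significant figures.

3.0 cm

In normal adjustment the tube length equals f_obj + f_eye and |M| = f_obj/f_eye.
So f_obj = 25 f_eye and 25 f_eye + f_eye = 78 cm, giving f_eye = 78/26 = 3.000 cm and f_obj = 75.000 cm.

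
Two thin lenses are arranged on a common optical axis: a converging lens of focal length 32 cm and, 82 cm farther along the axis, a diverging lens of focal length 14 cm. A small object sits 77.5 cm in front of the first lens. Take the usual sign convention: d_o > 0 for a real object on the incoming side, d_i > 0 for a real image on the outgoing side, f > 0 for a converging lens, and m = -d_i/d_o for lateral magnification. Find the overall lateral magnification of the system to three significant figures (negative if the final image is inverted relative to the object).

-0.237

First lens: d_i1 = 1/(1/32 - 1/77.5) = 54.505 cm.
m_1 = -(54.505)/77.5 = -0.7033.
The intermediate image is 54.505 cm to the right of lens 1, so d_o2 = L - d_i1 = 82 - 54.505 = 27.495 cm.
Second lens: d_i2 = 1/(1/(-14) - 1/(27.495)) = -9.276 cm.
m_2 = -(-9.276)/(27.495) = 0.3374.
Overall magnification: m = m_1 m_2 = -0.2373.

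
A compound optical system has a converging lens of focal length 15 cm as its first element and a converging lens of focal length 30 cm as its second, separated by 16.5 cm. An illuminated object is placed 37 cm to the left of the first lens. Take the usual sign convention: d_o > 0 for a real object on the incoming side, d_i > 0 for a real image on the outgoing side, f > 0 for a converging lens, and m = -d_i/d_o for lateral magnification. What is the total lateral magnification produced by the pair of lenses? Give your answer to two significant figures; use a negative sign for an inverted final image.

-0.53

Applying the thin-lens equation to the first lens, 1/15 = 1/37 + 1/d_i1, which gives d_i1 = 25.227 cm.
Its lateral magnification is m_1 = -d_i1/d_o1 = -(25.227)/37 = -0.6818.
This image would form 25.227 cm past lens 1, i.e. 8.727 cm beyond lens 2, so it is a virtual object for lens 2: d_o2 = 16.5 - 25.227 = -8.727 cm.
Applying the thin-lens equation again with f_2 = 30 cm and d_o2 = -8.727 cm gives d_i2 = 6.761 cm.
m_2 = -(6.761)/(-8.727) = 0.7746.
Overall magnification: m = m_1 m_2 = -0.5282.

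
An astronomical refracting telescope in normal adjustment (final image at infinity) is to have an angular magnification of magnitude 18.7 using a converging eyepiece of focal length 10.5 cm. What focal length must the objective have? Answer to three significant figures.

196 cm

|M| = f_obj/|f_eye|, so f_obj = |M| x |f_eye| = 18.7 x 10.5 = 196.350 cm.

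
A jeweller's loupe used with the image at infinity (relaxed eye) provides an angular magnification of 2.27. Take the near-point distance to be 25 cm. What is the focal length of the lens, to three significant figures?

For the image at infinity, M = D/f.
f = D/M = 25/2.27 = 11.013 cm.

11.0 cm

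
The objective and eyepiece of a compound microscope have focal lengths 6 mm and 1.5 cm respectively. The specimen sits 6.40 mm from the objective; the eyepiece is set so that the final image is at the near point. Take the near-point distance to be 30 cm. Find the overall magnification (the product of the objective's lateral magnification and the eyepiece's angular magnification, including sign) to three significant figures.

Convert to cm: f_obj = 6 mm = 0.6 cm; d_o = 6.40 mm = 0.64 cm.
Objective: 1/d_i = 1/f_obj - 1/d_o = 1/0.6 - 1/0.64 = 0.10417 cm^-1, so d_i = 9.600 cm.
m_obj = -d_i/d_o = -9.600/0.64 = -15.000.
Eyepiece angular magnification (image at near point): M_eye = 1 + D/f_e = 1 + 30/1.5 = 21.000.
Overall M = m_obj x M_eye = (-15.000)(21.000) = -315.00.

-315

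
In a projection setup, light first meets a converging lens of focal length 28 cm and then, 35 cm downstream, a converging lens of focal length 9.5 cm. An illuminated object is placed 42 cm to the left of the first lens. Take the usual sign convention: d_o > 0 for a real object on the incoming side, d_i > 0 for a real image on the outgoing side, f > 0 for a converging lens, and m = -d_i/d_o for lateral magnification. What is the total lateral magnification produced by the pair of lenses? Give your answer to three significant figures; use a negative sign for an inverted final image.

-0.325

Lens 1: 1/d_i1 = 1/f_1 - 1/d_o1 = 1/28 - 1/42 = 0.01190 cm^-1, so d_i1 = 84.000 cm.
m_1 = -(84.000)/42 = -2.0000.
Since 84.000 cm > 35 cm, the first image lies past the second lens and serves as a virtual object: d_o2 = L - d_i1 = -49.000 cm.
Lens 2: 1/d_i2 = 1/f_2 - 1/d_o2 = 1/9.5 - 1/(-49.000) = 0.12567 cm^-1, so d_i2 = 7.957 cm.
m_2 = -(7.957)/(-49.000) = 0.1624.
Total m = m_1 x m_2 = (-2.0000)(0.1624) = -0.3248.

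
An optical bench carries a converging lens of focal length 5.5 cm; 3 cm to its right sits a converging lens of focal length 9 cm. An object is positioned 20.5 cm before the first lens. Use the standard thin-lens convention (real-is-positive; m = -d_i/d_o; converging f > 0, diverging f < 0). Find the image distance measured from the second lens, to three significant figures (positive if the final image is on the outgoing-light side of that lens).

Applying the thin-lens equation to the first lens, 1/5.5 = 1/20.5 + 1/d_i1, which gives d_i1 = 7.517 cm.
This image would form 7.517 cm past lens 1, i.e. 4.517 cm beyond lens 2, so it is a virtual object for lens 2: d_o2 = 3 - 7.517 = -4.517 cm.
Applying the thin-lens equation again with f_2 = 9 cm and d_o2 = -4.517 cm gives d_i2 = 3.007 cm.

3.01 cm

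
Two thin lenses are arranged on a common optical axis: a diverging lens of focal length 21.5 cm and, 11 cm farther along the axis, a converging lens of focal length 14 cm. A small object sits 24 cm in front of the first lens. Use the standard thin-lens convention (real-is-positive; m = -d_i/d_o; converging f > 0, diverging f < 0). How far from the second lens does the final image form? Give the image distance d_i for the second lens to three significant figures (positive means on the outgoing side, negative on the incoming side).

37.5 cm

First lens: d_i1 = 1/(1/(-21.5) - 1/24) = -11.341 cm.
The intermediate image is virtual, 11.341 cm to the left of lens 1, so d_o2 = L - d_i1 = 11 - (-11.341) = 22.341 cm.
Second lens: d_i2 = 1/(1/14 - 1/(22.341)) = 37.499 cm.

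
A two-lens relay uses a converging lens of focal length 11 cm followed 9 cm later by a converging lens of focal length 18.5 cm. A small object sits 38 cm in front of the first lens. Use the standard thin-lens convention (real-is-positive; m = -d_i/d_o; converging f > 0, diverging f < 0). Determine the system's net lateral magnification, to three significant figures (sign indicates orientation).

-0.302

Applying the thin-lens equation to the first lens, 1/11 = 1/38 + 1/d_i1, which gives d_i1 = 15.481 cm.
Its lateral magnification is m_1 = -d_i1/d_o1 = -(15.481)/38 = -0.4074.
This image would form 15.481 cm past lens 1, i.e. 6.481 cm beyond lens 2, so it is a virtual object for lens 2: d_o2 = 9 - 15.481 = -6.481 cm.
Applying the thin-lens equation again with f_2 = 18.5 cm and d_o2 = -6.481 cm gives d_i2 = 4.800 cm.
m_2 = -(4.800)/(-6.481) = 0.7405.
Overall magnification: m = m_1 m_2 = -0.3017.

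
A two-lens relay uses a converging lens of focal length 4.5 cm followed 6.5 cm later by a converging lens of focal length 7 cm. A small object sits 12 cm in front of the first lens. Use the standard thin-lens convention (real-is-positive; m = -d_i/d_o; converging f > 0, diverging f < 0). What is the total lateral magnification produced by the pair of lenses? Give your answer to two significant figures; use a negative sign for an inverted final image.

Applying the thin-lens equation to the first lens, 1/4.5 = 1/12 + 1/d_i1, which gives d_i1 = 7.200 cm.
Its lateral magnification is m_1 = -d_i1/d_o1 = -(7.200)/12 = -0.6000.
Since 7.200 cm > 6.5 cm, the first image lies past the second lens and serves as a virtual object: d_o2 = L - d_i1 = -0.700 cm.
Applying the thin-lens equation again with f_2 = 7 cm and d_o2 = -0.700 cm gives d_i2 = 0.636 cm.
m_2 = -(0.636)/(-0.700) = 0.9091.
Total m = m_1 x m_2 = (-0.6000)(0.9091) = -0.5455.

-0.55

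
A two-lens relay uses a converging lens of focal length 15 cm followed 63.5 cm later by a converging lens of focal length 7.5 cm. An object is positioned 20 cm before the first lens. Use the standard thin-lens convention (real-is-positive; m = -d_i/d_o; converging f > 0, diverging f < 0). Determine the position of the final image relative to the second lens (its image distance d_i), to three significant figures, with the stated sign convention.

-6.56 cm

First lens: d_i1 = 1/(1/15 - 1/20) = 60.000 cm.
Object distance for lens 2: d_o2 = 63.5 - 60.000 = 3.500 cm.
Second lens: d_i2 = 1/(1/7.5 - 1/(3.500)) = -6.562 cm.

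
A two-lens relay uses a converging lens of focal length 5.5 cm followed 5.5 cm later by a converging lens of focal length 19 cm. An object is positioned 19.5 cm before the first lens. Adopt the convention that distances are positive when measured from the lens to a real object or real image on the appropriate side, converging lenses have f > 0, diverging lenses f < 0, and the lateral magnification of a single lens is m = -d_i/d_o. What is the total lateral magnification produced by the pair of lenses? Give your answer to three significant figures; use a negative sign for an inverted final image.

Lens 1: 1/d_i1 = 1/f_1 - 1/d_o1 = 1/5.5 - 1/19.5 = 0.13054 cm^-1, so d_i1 = 7.661 cm.
m_1 = -(7.661)/19.5 = -0.3929.
This image would form 7.661 cm past lens 1, i.e. 2.161 cm beyond lens 2, so it is a virtual object for lens 2: d_o2 = 5.5 - 7.661 = -2.161 cm.
Lens 2: 1/d_i2 = 1/f_2 - 1/d_o2 = 1/19 - 1/(-2.161) = 0.51544 cm^-1, so d_i2 = 1.940 cm.
m_2 = -(1.940)/(-2.161) = 0.8979.
Total m = m_1 x m_2 = (-0.3929)(0.8979) = -0.3527.

-0.353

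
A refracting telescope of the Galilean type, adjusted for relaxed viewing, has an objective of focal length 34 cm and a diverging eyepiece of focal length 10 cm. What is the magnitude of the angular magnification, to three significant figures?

3.40

|M| = f_obj/|f_eye| = 34/10 = 3.400.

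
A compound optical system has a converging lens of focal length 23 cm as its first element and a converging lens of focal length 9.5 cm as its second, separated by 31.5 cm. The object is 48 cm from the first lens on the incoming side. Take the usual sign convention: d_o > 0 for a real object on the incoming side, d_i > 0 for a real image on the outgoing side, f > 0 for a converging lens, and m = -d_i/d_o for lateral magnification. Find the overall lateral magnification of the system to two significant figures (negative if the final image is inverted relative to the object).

-0.39

Lens 1: 1/d_i1 = 1/f_1 - 1/d_o1 = 1/23 - 1/48 = 0.02264 cm^-1, so d_i1 = 44.160 cm.
m_1 = -(44.160)/48 = -0.9200.
Since 44.160 cm > 31.5 cm, the first image lies past the second lens and serves as a virtual object: d_o2 = L - d_i1 = -12.660 cm.
Lens 2: 1/d_i2 = 1/f_2 - 1/d_o2 = 1/9.5 - 1/(-12.660) = 0.18425 cm^-1, so d_i2 = 5.427 cm.
m_2 = -(5.427)/(-12.660) = 0.4287.
Total m = m_1 x m_2 = (-0.9200)(0.4287) = -0.3944.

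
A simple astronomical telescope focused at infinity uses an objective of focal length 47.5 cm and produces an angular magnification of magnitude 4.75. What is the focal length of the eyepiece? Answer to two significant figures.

|M| = f_obj/f_eye, so f_eye = f_obj/|M| = 47.5/4.75 = 10.000 cm.

10 cm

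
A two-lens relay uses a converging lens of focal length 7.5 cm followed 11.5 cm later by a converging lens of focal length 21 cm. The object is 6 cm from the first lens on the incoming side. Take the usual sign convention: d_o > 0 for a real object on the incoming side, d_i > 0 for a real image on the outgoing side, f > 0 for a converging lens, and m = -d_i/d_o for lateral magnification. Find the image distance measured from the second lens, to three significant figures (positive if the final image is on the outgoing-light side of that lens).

42.5 cm

First lens: d_i1 = 1/(1/7.5 - 1/6) = -30.000 cm.
The intermediate image is virtual, 30.000 cm to the left of lens 1, so d_o2 = L - d_i1 = 11.5 - (-30.000) = 41.500 cm.
Second lens: d_i2 = 1/(1/21 - 1/(41.500)) = 42.512 cm.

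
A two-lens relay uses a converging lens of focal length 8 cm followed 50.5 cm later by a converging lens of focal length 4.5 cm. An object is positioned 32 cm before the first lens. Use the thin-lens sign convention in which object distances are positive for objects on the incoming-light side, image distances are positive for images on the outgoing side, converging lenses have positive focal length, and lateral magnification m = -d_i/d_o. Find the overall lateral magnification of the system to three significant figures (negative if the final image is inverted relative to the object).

0.0425

Lens 1: 1/d_i1 = 1/f_1 - 1/d_o1 = 1/8 - 1/32 = 0.09375 cm^-1, so d_i1 = 10.667 cm.
m_1 = -(10.667)/32 = -0.3333.
The intermediate image is 10.667 cm to the right of lens 1, so d_o2 = L - d_i1 = 50.5 - 10.667 = 39.833 cm.
Lens 2: 1/d_i2 = 1/f_2 - 1/d_o2 = 1/4.5 - 1/(39.833) = 0.19712 cm^-1, so d_i2 = 5.073 cm.
m_2 = -(5.073)/(39.833) = -0.1274.
The system's lateral magnification is m_1 m_2 = (-0.3333)(-0.1274) = 0.0425.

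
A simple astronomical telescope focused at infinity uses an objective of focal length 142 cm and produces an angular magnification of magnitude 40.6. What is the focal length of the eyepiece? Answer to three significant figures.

3.50 cm

|M| = f_obj/f_eye, so f_eye = f_obj/|M| = 142/40.6 = 3.498 cm.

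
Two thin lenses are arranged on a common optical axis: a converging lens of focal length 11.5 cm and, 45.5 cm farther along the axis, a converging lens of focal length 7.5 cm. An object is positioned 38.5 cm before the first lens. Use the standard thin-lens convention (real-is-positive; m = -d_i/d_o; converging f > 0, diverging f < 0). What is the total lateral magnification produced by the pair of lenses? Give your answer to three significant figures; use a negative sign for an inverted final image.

First lens: d_i1 = 1/(1/11.5 - 1/38.5) = 16.398 cm.
m_1 = -(16.398)/38.5 = -0.4259.
That image sits 29.102 cm in front of the second lens, so d_o2 = 29.102 cm.
Second lens: d_i2 = 1/(1/7.5 - 1/(29.102)) = 10.104 cm.
m_2 = -(10.104)/(29.102) = -0.3472.
Overall magnification: m = m_1 m_2 = 0.1479.

0.148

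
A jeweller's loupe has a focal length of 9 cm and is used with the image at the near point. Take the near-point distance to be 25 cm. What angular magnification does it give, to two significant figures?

3.8

M = 1 + D/f = 1 + 25/9 = 3.778.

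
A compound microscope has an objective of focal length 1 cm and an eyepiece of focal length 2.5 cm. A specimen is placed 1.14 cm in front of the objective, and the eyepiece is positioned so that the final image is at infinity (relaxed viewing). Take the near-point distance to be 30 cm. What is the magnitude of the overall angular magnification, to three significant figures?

85.7

Objective: 1/d_i = 1/f_obj - 1/d_o = 1/1 - 1/1.14 = 0.12281 cm^-1, so d_i = 8.143 cm.
m_obj = -d_i/d_o = -8.143/1.14 = -7.143.
Eyepiece angular magnification (image at infinity): M_eye = D/f_e = 30/2.5 = 12.000.
Overall M = m_obj x M_eye = (-7.143)(12.000) = -85.71.
|M| = 85.71.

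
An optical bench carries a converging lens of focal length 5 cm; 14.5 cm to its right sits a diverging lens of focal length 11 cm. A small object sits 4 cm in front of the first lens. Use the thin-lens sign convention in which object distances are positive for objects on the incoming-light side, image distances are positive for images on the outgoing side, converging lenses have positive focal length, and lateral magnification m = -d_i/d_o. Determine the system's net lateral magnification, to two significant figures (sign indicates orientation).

1.2

First lens: d_i1 = 1/(1/5 - 1/4) = -20.000 cm.
m_1 = -(-20.000)/4 = 5.0000.
With d_i1 < 0 the first image is virtual and lies on the object side; the object distance for lens 2 is d_o2 = 14.5 - (-20.000) = 34.500 cm.
Second lens: d_i2 = 1/(1/(-11) - 1/(34.500)) = -8.341 cm.
m_2 = -(-8.341)/(34.500) = 0.2418.
The system's lateral magnification is m_1 m_2 = (5.0000)(0.2418) = 1.2088.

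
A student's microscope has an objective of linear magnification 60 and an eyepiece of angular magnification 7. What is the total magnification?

420

The overall magnification of a compound microscope is the product of the objective and eyepiece magnifications:
M = M_obj x M_eye = 60 x 7 = 420.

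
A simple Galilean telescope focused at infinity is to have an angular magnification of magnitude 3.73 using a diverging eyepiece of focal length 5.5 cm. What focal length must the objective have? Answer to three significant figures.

20.5 cm

|M| = f_obj/|f_eye|, so f_obj = |M| x |f_eye| = 3.73 x 5.5 = 20.515 cm.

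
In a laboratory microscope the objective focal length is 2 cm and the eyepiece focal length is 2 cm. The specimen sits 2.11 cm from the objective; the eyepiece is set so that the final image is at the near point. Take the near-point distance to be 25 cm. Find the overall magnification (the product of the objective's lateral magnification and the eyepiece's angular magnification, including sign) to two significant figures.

-250

Objective: 1/d_i = 1/f_obj - 1/d_o = 1/2 - 1/2.11 = 0.02607 cm^-1, so d_i = 38.364 cm.
m_obj = -d_i/d_o = -38.364/2.11 = -18.182.
Eyepiece angular magnification (image at near point): M_eye = 1 + D/f_e = 1 + 25/2 = 13.500.
Overall M = m_obj x M_eye = (-18.182)(13.500) = -245.45.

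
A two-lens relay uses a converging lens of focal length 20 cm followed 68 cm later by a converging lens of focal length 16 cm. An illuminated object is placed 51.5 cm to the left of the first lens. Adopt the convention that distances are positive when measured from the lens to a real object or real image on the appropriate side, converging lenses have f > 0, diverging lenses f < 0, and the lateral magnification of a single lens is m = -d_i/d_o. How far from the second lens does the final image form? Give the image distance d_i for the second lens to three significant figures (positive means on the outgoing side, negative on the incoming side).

Lens 1: 1/d_i1 = 1/f_1 - 1/d_o1 = 1/20 - 1/51.5 = 0.03058 cm^-1, so d_i1 = 32.698 cm.
The intermediate image is 32.698 cm to the right of lens 1, so d_o2 = L - d_i1 = 68 - 32.698 = 35.302 cm.
Lens 2: 1/d_i2 = 1/f_2 - 1/d_o2 = 1/16 - 1/(35.302) = 0.03417 cm^-1, so d_i2 = 29.263 cm.

29.3 cm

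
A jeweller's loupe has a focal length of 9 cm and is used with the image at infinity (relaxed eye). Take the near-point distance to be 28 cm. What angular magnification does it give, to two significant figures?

3.1

M = D/f = 28/9 = 3.111.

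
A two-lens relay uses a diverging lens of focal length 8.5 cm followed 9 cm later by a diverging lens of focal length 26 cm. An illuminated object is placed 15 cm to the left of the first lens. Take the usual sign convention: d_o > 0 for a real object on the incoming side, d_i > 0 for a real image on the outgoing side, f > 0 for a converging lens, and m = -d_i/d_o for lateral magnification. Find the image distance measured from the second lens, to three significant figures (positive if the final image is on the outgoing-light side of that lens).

Applying the thin-lens equation to the first lens, 1/(-8.5) = 1/15 + 1/d_i1, which gives d_i1 = -5.426 cm.
The intermediate image is virtual, 5.426 cm to the left of lens 1, so d_o2 = L - d_i1 = 9 - (-5.426) = 14.426 cm.
Applying the thin-lens equation again with f_2 = -26 cm and d_o2 = 14.426 cm gives d_i2 = -9.278 cm.

-9.28 cm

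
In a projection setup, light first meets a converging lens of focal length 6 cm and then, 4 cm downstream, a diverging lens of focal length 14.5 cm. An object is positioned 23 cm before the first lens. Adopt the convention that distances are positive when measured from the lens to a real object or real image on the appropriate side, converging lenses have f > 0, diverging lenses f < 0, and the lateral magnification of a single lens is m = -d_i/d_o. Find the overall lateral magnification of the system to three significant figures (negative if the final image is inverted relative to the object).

Applying the thin-lens equation to the first lens, 1/6 = 1/23 + 1/d_i1, which gives d_i1 = 8.118 cm.
Its lateral magnification is m_1 = -d_i1/d_o1 = -(8.118)/23 = -0.3529.
This image would form 8.118 cm past lens 1, i.e. 4.118 cm beyond lens 2, so it is a virtual object for lens 2: d_o2 = 4 - 8.118 = -4.118 cm.
Applying the thin-lens equation again with f_2 = -14.5 cm and d_o2 = -4.118 cm gives d_i2 = 5.751 cm.
m_2 = -(5.751)/(-4.118) = 1.3966.
Overall magnification: m = m_1 m_2 = -0.4929.

-0.493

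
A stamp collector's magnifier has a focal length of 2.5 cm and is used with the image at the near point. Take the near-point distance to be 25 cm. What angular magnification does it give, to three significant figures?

M = 1 + D/f = 1 + 25/2.5 = 11.000.

11.0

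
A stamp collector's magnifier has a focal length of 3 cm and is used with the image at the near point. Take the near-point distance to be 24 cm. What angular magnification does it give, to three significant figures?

9.00

M = 1 + D/f = 1 + 24/3 = 9.000.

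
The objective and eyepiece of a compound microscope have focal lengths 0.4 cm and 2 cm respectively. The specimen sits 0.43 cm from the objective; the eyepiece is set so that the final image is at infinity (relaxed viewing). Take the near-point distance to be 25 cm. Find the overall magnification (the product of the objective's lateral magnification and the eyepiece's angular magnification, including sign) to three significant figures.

Objective: 1/d_i = 1/f_obj - 1/d_o = 1/0.4 - 1/0.43 = 0.17442 cm^-1, so d_i = 5.733 cm.
m_obj = -d_i/d_o = -5.733/0.43 = -13.333.
Eyepiece angular magnification (image at infinity): M_eye = D/f_e = 25/2 = 12.500.
Overall M = m_obj x M_eye = (-13.333)(12.500) = -166.67.

-167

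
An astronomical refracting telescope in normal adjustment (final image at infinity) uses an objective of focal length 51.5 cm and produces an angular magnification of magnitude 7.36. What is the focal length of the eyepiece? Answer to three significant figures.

|M| = f_obj/f_eye, so f_eye = f_obj/|M| = 51.5/7.36 = 6.997 cm.

7.00 cm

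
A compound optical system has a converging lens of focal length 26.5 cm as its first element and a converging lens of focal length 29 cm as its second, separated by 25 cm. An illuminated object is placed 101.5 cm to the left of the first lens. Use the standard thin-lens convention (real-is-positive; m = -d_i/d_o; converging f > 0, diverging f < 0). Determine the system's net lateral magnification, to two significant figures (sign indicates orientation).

-0.26

First lens: d_i1 = 1/(1/26.5 - 1/101.5) = 35.863 cm.
m_1 = -(35.863)/101.5 = -0.3533.
Since 35.863 cm > 25 cm, the first image lies past the second lens and serves as a virtual object: d_o2 = L - d_i1 = -10.863 cm.
Second lens: d_i2 = 1/(1/29 - 1/(-10.863)) = 7.903 cm.
m_2 = -(7.903)/(-10.863) = 0.7275.
Overall magnification: m = m_1 m_2 = -0.2570.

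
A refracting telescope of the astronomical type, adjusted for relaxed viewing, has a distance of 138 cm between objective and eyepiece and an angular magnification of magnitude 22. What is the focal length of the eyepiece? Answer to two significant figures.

6.0 cm

In normal adjustment the tube length equals f_obj + f_eye and |M| = f_obj/f_eye.
So f_obj = 22 f_eye and 22 f_eye + f_eye = 138 cm, giving f_eye = 138/23 = 6.000 cm and f_obj = 132.000 cm.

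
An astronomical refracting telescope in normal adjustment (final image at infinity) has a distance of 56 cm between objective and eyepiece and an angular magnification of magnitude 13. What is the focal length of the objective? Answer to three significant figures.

In normal adjustment the tube length equals f_obj + f_eye and |M| = f_obj/f_eye.
So f_obj = 13 f_eye and 13 f_eye + f_eye = 56 cm, giving f_eye = 56/14 = 4.000 cm and f_obj = 52.000 cm.

52.0 cm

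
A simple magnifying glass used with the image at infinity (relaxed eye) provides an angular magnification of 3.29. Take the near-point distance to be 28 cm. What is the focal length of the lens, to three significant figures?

For the image at infinity, M = D/f.
f = D/M = 28/3.29 = 8.511 cm.

8.51 cm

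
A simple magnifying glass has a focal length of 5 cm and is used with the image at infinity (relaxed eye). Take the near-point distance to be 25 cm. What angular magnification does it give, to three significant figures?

5.00

M = D/f = 25/5 = 5.000.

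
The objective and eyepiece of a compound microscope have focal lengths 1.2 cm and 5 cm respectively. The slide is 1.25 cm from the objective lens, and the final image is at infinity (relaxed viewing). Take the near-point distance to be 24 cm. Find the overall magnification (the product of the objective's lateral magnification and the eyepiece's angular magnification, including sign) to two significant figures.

-120

Objective: 1/d_i = 1/f_obj - 1/d_o = 1/1.2 - 1/1.25 = 0.03333 cm^-1, so d_i = 30.000 cm.
m_obj = -d_i/d_o = -30.000/1.25 = -24.000.
Eyepiece angular magnification (image at infinity): M_eye = D/f_e = 24/5 = 4.800.
Overall M = m_obj x M_eye = (-24.000)(4.800) = -115.20.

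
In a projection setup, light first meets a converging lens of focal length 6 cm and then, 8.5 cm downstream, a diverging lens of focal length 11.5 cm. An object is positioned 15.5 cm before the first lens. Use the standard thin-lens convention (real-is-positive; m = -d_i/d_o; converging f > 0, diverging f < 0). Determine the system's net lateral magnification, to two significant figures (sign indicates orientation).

Applying the thin-lens equation to the first lens, 1/6 = 1/15.5 + 1/d_i1, which gives d_i1 = 9.789 cm.
Its lateral magnification is m_1 = -d_i1/d_o1 = -(9.789)/15.5 = -0.6316.
This image would form 9.789 cm past lens 1, i.e. 1.289 cm beyond lens 2, so it is a virtual object for lens 2: d_o2 = 8.5 - 9.789 = -1.289 cm.
Applying the thin-lens equation again with f_2 = -11.5 cm and d_o2 = -1.289 cm gives d_i2 = 1.452 cm.
m_2 = -(1.452)/(-1.289) = 1.1263.
Total m = m_1 x m_2 = (-0.6316)(1.1263) = -0.7113.

-0.71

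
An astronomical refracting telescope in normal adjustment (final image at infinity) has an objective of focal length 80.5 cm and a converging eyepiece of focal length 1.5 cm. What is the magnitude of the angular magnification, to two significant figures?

|M| = f_obj/|f_eye| = 80.5/1.5 = 53.667.

54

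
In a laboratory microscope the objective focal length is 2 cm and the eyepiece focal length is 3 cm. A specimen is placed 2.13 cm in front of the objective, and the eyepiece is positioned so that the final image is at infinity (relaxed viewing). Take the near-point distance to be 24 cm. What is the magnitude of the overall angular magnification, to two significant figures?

120

Objective: 1/d_i = 1/f_obj - 1/d_o = 1/2 - 1/2.13 = 0.03052 cm^-1, so d_i = 32.769 cm.
m_obj = -d_i/d_o = -32.769/2.13 = -15.385.
Eyepiece angular magnification (image at infinity): M_eye = D/f_e = 24/3 = 8.000.
Overall M = m_obj x M_eye = (-15.385)(8.000) = -123.08.
|M| = 123.08.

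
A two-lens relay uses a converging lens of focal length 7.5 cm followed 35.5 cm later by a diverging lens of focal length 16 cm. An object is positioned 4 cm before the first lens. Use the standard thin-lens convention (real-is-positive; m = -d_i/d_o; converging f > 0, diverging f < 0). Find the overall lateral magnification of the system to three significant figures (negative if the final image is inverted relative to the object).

0.571

Applying the thin-lens equation to the first lens, 1/7.5 = 1/4 + 1/d_i1, which gives d_i1 = -8.571 cm.
Its lateral magnification is m_1 = -d_i1/d_o1 = -(-8.571)/4 = 2.1429.
The intermediate image is virtual, 8.571 cm to the left of lens 1, so d_o2 = L - d_i1 = 35.5 - (-8.571) = 44.071 cm.
Applying the thin-lens equation again with f_2 = -16 cm and d_o2 = 44.071 cm gives d_i2 = -11.738 cm.
m_2 = -(-11.738)/(44.071) = 0.2663.
Overall magnification: m = m_1 m_2 = 0.5707.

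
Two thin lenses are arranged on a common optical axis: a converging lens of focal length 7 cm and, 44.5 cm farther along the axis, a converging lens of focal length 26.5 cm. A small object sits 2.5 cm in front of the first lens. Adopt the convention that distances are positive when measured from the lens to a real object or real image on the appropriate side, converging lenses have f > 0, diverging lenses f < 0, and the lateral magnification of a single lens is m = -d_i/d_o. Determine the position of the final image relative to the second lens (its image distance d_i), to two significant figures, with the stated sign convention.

59 cm

Lens 1: 1/d_i1 = 1/f_1 - 1/d_o1 = 1/7 - 1/2.5 = -0.25714 cm^-1, so d_i1 = -3.889 cm.
With d_i1 < 0 the first image is virtual and lies on the object side; the object distance for lens 2 is d_o2 = 44.5 - (-3.889) = 48.389 cm.
Lens 2: 1/d_i2 = 1/f_2 - 1/d_o2 = 1/26.5 - 1/(48.389) = 0.01707 cm^-1, so d_i2 = 58.582 cm.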